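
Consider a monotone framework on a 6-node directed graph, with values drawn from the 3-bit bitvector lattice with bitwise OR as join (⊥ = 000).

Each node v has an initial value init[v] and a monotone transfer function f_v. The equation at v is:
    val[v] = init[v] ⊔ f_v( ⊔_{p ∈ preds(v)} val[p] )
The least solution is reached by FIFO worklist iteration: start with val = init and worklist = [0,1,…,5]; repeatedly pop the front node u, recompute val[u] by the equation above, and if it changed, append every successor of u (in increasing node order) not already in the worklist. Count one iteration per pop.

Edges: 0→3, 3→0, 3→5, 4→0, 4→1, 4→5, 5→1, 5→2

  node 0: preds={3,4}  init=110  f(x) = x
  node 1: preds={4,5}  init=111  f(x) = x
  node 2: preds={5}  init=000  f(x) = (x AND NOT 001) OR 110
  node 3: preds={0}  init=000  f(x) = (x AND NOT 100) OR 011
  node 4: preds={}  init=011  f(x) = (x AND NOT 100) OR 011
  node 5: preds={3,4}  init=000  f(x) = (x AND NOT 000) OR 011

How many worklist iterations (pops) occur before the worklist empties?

Worklist (9 pops):
  #1 pop 0: in=011 → 111 (was 110); enqueue []
  #2 pop 1: in=011 → 111 (no change)
  #3 pop 2: in=000 → 110 (was 000); enqueue []
  #4 pop 3: in=111 → 011 (was 000); enqueue [0]
  #5 pop 4: in=000 → 011 (no change)
  #6 pop 5: in=011 → 011 (was 000); enqueue [1,2]
  #7 pop 0: in=011 → 111 (no change)
  #8 pop 1: in=011 → 111 (no change)
  #9 pop 2: in=011 → 110 (no change)

Fixpoint:
  val[0] = 111
  val[1] = 111
  val[2] = 110
  val[3] = 011
  val[4] = 011
  val[5] = 011

9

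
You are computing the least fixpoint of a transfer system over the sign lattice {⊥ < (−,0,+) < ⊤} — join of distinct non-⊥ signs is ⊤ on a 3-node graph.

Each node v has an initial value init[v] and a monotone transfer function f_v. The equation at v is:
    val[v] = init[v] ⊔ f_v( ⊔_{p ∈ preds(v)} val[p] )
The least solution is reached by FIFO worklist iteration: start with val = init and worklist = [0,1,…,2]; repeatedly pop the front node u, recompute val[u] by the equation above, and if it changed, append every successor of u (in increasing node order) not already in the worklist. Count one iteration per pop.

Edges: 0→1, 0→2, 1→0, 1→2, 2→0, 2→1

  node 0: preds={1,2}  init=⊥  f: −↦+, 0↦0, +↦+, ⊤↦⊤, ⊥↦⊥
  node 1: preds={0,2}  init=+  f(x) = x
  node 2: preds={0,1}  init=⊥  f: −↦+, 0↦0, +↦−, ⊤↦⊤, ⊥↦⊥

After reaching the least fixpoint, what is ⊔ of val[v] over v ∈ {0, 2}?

Iteration log — 8 steps:
  step 1. node 0  ⊔preds=+  new=+  old=⊥  +wl: 
  step 2. node 1  ⊔preds=+  new=+  stable
  step 3. node 2  ⊔preds=+  new=−  old=⊥  +wl: 0,1
  step 4. node 0  ⊔preds=⊤  new=⊤  old=+  +wl: 2
  step 5. node 1  ⊔preds=⊤  new=⊤  old=+  +wl: 0
  step 6. node 2  ⊔preds=⊤  new=⊤  old=−  +wl: 1
  step 7. node 0  ⊔preds=⊤  new=⊤  stable
  step 8. node 1  ⊔preds=⊤  new=⊤  stable

Least fixpoint reached:
  node 0: ⊤
  node 1: ⊤
  node 2: ⊤

⊤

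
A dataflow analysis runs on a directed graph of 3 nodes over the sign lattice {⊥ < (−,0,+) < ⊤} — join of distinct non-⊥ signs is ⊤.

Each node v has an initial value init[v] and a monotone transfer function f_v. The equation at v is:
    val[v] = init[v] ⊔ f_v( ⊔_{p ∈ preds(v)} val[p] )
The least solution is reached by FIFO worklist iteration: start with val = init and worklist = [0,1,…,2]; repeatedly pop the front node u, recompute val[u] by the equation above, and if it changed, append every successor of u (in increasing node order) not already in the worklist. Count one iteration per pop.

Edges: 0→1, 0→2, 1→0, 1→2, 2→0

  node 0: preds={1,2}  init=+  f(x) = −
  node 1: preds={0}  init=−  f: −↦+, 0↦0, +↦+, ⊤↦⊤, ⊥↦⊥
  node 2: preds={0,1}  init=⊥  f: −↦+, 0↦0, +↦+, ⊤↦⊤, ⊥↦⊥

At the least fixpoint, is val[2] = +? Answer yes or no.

Iteration log — 4 steps:
  step 1. node 0  ⊔preds=−  new=⊤  old=+  +wl: 
  step 2. node 1  ⊔preds=⊤  new=⊤  old=−  +wl: 0
  step 3. node 2  ⊔preds=⊤  new=⊤  old=⊥  +wl: 
  step 4. node 0  ⊔preds=⊤  new=⊤  stable

Least fixpoint reached:
  node 0: ⊤
  node 1: ⊤
  node 2: ⊤

no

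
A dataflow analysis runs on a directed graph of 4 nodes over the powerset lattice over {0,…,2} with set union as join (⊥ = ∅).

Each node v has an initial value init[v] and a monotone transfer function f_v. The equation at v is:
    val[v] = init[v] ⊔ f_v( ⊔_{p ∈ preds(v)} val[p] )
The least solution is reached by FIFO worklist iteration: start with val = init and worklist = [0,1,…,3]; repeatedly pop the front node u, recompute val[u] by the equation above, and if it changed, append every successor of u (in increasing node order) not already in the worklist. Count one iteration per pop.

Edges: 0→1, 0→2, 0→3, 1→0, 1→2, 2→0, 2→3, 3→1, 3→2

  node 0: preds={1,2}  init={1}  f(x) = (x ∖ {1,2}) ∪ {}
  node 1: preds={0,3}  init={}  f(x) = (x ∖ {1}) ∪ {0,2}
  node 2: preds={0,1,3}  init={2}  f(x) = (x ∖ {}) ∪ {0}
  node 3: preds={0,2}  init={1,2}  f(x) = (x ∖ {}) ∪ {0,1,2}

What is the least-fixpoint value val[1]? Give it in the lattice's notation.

{0,2}

Worklist (8 pops):
  #1 pop 0: in={2} → {1} (no change)
  #2 pop 1: in={1,2} → {0,2} (was {}); enqueue [0]
  #3 pop 2: in={0,1,2} → {0,1,2} (was {2}); enqueue []
  #4 pop 3: in={0,1,2} → {0,1,2} (was {1,2}); enqueue [1,2]
  #5 pop 0: in={0,1,2} → {0,1} (was {1}); enqueue [3]
  #6 pop 1: in={0,1,2} → {0,2} (no change)
  #7 pop 2: in={0,1,2} → {0,1,2} (no change)
  #8 pop 3: in={0,1,2} → {0,1,2} (no change)

Fixpoint:
  val[0] = {0,1}
  val[1] = {0,2}
  val[2] = {0,1,2}
  val[3] = {0,1,2}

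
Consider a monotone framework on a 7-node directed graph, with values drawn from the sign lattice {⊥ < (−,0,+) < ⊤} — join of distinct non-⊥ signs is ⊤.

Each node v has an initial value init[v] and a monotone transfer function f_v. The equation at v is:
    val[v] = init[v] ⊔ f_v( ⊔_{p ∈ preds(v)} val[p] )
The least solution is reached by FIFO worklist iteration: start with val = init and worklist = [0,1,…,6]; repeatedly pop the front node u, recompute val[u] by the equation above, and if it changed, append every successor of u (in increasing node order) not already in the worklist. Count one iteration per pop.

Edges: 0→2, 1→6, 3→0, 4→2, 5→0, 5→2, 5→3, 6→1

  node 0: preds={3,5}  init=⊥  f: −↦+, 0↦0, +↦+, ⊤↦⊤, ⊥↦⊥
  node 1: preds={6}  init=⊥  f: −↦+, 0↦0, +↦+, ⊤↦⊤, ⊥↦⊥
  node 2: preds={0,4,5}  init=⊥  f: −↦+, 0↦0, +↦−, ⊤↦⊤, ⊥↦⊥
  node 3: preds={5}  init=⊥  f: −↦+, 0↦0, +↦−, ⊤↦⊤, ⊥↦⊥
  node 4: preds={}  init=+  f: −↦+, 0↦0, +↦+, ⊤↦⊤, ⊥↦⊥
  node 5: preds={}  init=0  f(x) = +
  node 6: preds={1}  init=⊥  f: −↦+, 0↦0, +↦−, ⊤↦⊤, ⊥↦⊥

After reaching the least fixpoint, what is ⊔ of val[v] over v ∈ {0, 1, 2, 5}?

Worklist (11 pops):
  #1 pop 0: in=0 → 0 (was ⊥); enqueue []
  #2 pop 1: in=⊥ → ⊥ (no change)
  #3 pop 2: in=⊤ → ⊤ (was ⊥); enqueue []
  #4 pop 3: in=0 → 0 (was ⊥); enqueue [0]
  #5 pop 4: in=⊥ → + (no change)
  #6 pop 5: in=⊥ → ⊤ (was 0); enqueue [2,3]
  #7 pop 6: in=⊥ → ⊥ (no change)
  #8 pop 0: in=⊤ → ⊤ (was 0); enqueue []
  #9 pop 2: in=⊤ → ⊤ (no change)
  #10 pop 3: in=⊤ → ⊤ (was 0); enqueue [0]
  #11 pop 0: in=⊤ → ⊤ (no change)

Fixpoint:
  val[0] = ⊤
  val[1] = ⊥
  val[2] = ⊤
  val[3] = ⊤
  val[4] = +
  val[5] = ⊤
  val[6] = ⊥

⊤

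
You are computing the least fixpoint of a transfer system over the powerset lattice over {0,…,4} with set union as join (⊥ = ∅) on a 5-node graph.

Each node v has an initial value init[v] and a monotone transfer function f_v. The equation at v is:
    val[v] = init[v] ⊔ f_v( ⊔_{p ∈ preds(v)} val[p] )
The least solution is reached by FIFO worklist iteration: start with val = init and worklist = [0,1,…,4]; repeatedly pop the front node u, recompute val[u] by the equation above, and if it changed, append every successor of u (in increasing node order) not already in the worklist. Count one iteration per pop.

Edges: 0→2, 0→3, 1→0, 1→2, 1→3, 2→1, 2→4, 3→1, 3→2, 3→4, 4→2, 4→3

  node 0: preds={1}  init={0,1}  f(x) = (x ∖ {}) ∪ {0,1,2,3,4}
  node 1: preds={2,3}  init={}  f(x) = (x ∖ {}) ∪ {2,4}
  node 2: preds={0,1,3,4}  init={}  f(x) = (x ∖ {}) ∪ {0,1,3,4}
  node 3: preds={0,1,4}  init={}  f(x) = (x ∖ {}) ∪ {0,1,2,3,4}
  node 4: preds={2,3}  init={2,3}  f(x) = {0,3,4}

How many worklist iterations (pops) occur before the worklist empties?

10

Trace (10 dequeues):
  [1] u=0 | in {} | out {0,1,2,3,4} | prev {0,1} | push {}
  [2] u=1 | in {} | out {2,4} | prev {} | push {0}
  [3] u=2 | in {0,1,2,3,4} | out {0,1,2,3,4} | prev {} | push {1}
  [4] u=3 | in {0,1,2,3,4} | out {0,1,2,3,4} | prev {} | push {2}
  [5] u=4 | in {0,1,2,3,4} | out {0,2,3,4} | prev {2,3} | push {3}
  [6] u=0 | in {2,4} | out {0,1,2,3,4} | ==
  [7] u=1 | in {0,1,2,3,4} | out {0,1,2,3,4} | prev {2,4} | push {0}
  [8] u=2 | in {0,1,2,3,4} | out {0,1,2,3,4} | ==
  [9] u=3 | in {0,1,2,3,4} | out {0,1,2,3,4} | ==
  [10] u=0 | in {0,1,2,3,4} | out {0,1,2,3,4} | ==

Converged values:
  [0] {0,1,2,3,4}
  [1] {0,1,2,3,4}
  [2] {0,1,2,3,4}
  [3] {0,1,2,3,4}
  [4] {0,2,3,4}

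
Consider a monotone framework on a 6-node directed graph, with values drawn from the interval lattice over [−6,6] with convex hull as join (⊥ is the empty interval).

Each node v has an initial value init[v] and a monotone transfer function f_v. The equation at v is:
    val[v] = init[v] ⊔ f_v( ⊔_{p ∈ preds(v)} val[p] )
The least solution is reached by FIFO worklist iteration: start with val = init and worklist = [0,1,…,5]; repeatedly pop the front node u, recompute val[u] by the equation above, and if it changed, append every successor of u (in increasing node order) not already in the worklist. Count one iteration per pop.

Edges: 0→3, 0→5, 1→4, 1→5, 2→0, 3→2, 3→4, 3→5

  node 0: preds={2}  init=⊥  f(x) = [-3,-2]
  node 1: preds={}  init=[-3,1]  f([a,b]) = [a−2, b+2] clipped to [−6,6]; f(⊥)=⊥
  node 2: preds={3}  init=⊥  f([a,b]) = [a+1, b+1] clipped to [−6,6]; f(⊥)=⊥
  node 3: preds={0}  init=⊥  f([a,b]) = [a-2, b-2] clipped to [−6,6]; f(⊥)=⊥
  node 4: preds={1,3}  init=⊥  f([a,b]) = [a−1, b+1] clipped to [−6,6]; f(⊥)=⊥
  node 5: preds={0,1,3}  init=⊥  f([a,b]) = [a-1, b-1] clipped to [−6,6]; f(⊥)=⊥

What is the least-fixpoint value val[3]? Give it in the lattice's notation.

Iteration log — 8 steps:
  step 1. node 0  ⊔preds=⊥  new=[-3,-2]  old=⊥  +wl: 
  step 2. node 1  ⊔preds=⊥  new=[-3,1]  stable
  step 3. node 2  ⊔preds=⊥  new=⊥  stable
  step 4. node 3  ⊔preds=[-3,-2]  new=[-5,-4]  old=⊥  +wl: 2
  step 5. node 4  ⊔preds=[-5,1]  new=[-6,2]  old=⊥  +wl: 
  step 6. node 5  ⊔preds=[-5,1]  new=[-6,0]  old=⊥  +wl: 
  step 7. node 2  ⊔preds=[-5,-4]  new=[-4,-3]  old=⊥  +wl: 0
  step 8. node 0  ⊔preds=[-4,-3]  new=[-3,-2]  stable

Least fixpoint reached:
  node 0: [-3,-2]
  node 1: [-3,1]
  node 2: [-4,-3]
  node 3: [-5,-4]
  node 4: [-6,2]
  node 5: [-6,0]

[-5,-4]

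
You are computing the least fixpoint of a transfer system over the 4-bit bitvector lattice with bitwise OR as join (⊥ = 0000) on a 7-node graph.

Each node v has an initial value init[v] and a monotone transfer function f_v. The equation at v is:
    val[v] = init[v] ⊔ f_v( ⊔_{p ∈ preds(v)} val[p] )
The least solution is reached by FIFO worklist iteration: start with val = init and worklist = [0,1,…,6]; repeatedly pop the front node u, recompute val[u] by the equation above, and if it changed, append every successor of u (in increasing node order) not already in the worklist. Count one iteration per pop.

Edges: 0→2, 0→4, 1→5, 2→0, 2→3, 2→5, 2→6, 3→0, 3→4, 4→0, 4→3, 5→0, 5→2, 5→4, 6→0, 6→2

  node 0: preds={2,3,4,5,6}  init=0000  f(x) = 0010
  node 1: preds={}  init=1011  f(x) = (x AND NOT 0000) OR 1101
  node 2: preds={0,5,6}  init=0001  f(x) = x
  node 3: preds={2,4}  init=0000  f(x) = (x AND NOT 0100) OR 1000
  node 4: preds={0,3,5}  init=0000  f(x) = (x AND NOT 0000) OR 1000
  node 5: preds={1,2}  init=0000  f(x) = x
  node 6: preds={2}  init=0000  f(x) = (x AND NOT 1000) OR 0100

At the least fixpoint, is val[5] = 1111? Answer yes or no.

yes

Trace (15 dequeues):
  [1] u=0 | in 0001 | out 0010 | prev 0000 | push {}
  [2] u=1 | in 0000 | out 1111 | prev 1011 | push {}
  [3] u=2 | in 0010 | out 0011 | prev 0001 | push {0}
  [4] u=3 | in 0011 | out 1011 | prev 0000 | push {}
  [5] u=4 | in 1011 | out 1011 | prev 0000 | push {3}
  [6] u=5 | in 1111 | out 1111 | prev 0000 | push {2,4}
  [7] u=6 | in 0011 | out 0111 | prev 0000 | push {}
  [8] u=0 | in 1111 | out 0010 | ==
  [9] u=3 | in 1011 | out 1011 | ==
  [10] u=2 | in 1111 | out 1111 | prev 0011 | push {0,3,5,6}
  [11] u=4 | in 1111 | out 1111 | prev 1011 | push {}
  [12] u=0 | in 1111 | out 0010 | ==
  [13] u=3 | in 1111 | out 1011 | ==
  [14] u=5 | in 1111 | out 1111 | ==
  [15] u=6 | in 1111 | out 0111 | ==

Converged values:
  [0] 0010
  [1] 1111
  [2] 1111
  [3] 1011
  [4] 1111
  [5] 1111
  [6] 0111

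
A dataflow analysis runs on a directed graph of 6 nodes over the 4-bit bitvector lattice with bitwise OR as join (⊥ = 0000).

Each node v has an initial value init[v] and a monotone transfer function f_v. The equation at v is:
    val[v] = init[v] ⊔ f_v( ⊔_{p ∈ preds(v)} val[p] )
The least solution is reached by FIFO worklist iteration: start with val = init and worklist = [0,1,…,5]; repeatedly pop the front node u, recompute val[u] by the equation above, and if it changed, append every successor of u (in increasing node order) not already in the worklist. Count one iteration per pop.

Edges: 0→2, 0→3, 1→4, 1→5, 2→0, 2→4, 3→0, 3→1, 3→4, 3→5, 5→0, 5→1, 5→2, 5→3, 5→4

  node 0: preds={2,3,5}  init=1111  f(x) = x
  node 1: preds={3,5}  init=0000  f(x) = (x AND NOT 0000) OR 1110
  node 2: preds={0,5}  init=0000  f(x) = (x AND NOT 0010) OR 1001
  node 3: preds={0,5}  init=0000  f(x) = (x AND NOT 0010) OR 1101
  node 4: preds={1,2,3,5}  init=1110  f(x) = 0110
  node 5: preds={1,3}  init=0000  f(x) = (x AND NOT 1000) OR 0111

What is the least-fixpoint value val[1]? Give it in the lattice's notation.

Trace (12 dequeues):
  [1] u=0 | in 0000 | out 1111 | ==
  [2] u=1 | in 0000 | out 1110 | prev 0000 | push {}
  [3] u=2 | in 1111 | out 1101 | prev 0000 | push {0}
  [4] u=3 | in 1111 | out 1101 | prev 0000 | push {1}
  [5] u=4 | in 1111 | out 1110 | ==
  [6] u=5 | in 1111 | out 0111 | prev 0000 | push {2,3,4}
  [7] u=0 | in 1111 | out 1111 | ==
  [8] u=1 | in 1111 | out 1111 | prev 1110 | push {5}
  [9] u=2 | in 1111 | out 1101 | ==
  [10] u=3 | in 1111 | out 1101 | ==
  [11] u=4 | in 1111 | out 1110 | ==
  [12] u=5 | in 1111 | out 0111 | ==

Converged values:
  [0] 1111
  [1] 1111
  [2] 1101
  [3] 1101
  [4] 1110
  [5] 0111

1111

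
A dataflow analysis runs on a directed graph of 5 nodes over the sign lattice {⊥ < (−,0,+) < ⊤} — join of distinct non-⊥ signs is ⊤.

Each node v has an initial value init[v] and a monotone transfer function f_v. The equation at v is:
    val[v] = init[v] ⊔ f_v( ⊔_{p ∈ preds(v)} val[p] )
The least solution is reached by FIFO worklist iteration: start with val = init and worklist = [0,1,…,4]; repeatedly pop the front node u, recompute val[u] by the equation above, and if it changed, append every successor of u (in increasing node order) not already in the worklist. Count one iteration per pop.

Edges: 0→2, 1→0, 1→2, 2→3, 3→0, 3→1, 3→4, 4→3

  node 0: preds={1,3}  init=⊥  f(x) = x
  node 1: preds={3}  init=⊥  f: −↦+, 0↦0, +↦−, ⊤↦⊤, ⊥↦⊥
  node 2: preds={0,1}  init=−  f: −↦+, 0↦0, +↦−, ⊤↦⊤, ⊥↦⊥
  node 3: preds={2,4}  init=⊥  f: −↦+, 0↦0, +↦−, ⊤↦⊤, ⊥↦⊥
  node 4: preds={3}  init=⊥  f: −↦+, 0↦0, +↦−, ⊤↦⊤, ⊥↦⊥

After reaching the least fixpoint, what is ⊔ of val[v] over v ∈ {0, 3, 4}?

Iteration log — 18 steps:
  step 1. node 0  ⊔preds=⊥  new=⊥  stable
  step 2. node 1  ⊔preds=⊥  new=⊥  stable
  step 3. node 2  ⊔preds=⊥  new=−  stable
  step 4. node 3  ⊔preds=−  new=+  old=⊥  +wl: 0,1
  step 5. node 4  ⊔preds=+  new=−  old=⊥  +wl: 3
  step 6. node 0  ⊔preds=+  new=+  old=⊥  +wl: 2
  step 7. node 1  ⊔preds=+  new=−  old=⊥  +wl: 0
  step 8. node 3  ⊔preds=−  new=+  stable
  step 9. node 2  ⊔preds=⊤  new=⊤  old=−  +wl: 3
  step 10. node 0  ⊔preds=⊤  new=⊤  old=+  +wl: 2
  step 11. node 3  ⊔preds=⊤  new=⊤  old=+  +wl: 0,1,4
  step 12. node 2  ⊔preds=⊤  new=⊤  stable
  step 13. node 0  ⊔preds=⊤  new=⊤  stable
  step 14. node 1  ⊔preds=⊤  new=⊤  old=−  +wl: 0,2
  step 15. node 4  ⊔preds=⊤  new=⊤  old=−  +wl: 3
  step 16. node 0  ⊔preds=⊤  new=⊤  stable
  step 17. node 2  ⊔preds=⊤  new=⊤  stable
  step 18. node 3  ⊔preds=⊤  new=⊤  stable

Least fixpoint reached:
  node 0: ⊤
  node 1: ⊤
  node 2: ⊤
  node 3: ⊤
  node 4: ⊤

⊤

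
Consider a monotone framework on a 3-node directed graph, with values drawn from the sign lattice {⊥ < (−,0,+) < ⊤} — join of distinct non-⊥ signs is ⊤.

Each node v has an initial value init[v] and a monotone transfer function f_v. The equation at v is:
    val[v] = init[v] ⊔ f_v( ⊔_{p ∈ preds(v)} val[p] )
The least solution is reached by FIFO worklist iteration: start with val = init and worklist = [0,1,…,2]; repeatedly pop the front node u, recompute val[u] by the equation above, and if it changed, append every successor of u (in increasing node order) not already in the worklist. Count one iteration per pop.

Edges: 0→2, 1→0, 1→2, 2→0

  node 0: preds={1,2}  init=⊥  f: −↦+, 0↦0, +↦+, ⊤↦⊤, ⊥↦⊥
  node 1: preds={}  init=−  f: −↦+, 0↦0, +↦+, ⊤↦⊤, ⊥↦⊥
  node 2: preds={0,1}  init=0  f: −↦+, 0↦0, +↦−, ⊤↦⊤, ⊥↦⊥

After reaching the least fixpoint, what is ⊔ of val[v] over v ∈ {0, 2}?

Trace (4 dequeues):
  [1] u=0 | in ⊤ | out ⊤ | prev ⊥ | push {}
  [2] u=1 | in ⊥ | out − | ==
  [3] u=2 | in ⊤ | out ⊤ | prev 0 | push {0}
  [4] u=0 | in ⊤ | out ⊤ | ==

Converged values:
  [0] ⊤
  [1] −
  [2] ⊤

⊤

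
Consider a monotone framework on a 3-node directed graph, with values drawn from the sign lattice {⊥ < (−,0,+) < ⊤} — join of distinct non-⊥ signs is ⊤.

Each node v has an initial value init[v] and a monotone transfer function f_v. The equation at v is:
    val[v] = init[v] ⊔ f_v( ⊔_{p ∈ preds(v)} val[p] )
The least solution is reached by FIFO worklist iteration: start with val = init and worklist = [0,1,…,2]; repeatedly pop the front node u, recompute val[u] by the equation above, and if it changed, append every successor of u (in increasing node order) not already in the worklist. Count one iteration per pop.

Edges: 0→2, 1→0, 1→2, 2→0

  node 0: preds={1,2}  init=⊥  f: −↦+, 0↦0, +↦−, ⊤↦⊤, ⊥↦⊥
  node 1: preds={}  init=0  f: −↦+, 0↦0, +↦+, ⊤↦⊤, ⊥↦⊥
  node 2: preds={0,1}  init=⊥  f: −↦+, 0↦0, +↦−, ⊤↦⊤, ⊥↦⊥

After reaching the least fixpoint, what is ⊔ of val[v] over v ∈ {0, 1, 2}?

Trace (4 dequeues):
  [1] u=0 | in 0 | out 0 | prev ⊥ | push {}
  [2] u=1 | in ⊥ | out 0 | ==
  [3] u=2 | in 0 | out 0 | prev ⊥ | push {0}
  [4] u=0 | in 0 | out 0 | ==

Converged values:
  [0] 0
  [1] 0
  [2] 0

0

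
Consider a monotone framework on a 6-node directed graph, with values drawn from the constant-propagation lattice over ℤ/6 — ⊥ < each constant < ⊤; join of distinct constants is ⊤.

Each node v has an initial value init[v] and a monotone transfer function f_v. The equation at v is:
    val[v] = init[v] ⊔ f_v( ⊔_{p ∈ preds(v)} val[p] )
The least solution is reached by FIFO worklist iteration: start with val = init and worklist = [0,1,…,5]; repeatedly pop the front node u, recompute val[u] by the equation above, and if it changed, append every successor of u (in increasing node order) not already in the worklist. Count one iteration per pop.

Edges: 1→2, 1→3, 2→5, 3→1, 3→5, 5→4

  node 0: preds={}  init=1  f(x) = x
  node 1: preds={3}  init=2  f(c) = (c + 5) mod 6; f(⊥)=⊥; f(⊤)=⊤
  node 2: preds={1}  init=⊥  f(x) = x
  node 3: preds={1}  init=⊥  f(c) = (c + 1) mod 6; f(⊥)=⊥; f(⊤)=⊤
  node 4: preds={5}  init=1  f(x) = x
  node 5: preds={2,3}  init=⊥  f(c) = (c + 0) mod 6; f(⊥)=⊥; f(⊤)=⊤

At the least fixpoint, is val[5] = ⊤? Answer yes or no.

Worklist (8 pops):
  #1 pop 0: in=⊥ → 1 (no change)
  #2 pop 1: in=⊥ → 2 (no change)
  #3 pop 2: in=2 → 2 (was ⊥); enqueue []
  #4 pop 3: in=2 → 3 (was ⊥); enqueue [1]
  #5 pop 4: in=⊥ → 1 (no change)
  #6 pop 5: in=⊤ → ⊤ (was ⊥); enqueue [4]
  #7 pop 1: in=3 → 2 (no change)
  #8 pop 4: in=⊤ → ⊤ (was 1); enqueue []

Fixpoint:
  val[0] = 1
  val[1] = 2
  val[2] = 2
  val[3] = 3
  val[4] = ⊤
  val[5] = ⊤

yes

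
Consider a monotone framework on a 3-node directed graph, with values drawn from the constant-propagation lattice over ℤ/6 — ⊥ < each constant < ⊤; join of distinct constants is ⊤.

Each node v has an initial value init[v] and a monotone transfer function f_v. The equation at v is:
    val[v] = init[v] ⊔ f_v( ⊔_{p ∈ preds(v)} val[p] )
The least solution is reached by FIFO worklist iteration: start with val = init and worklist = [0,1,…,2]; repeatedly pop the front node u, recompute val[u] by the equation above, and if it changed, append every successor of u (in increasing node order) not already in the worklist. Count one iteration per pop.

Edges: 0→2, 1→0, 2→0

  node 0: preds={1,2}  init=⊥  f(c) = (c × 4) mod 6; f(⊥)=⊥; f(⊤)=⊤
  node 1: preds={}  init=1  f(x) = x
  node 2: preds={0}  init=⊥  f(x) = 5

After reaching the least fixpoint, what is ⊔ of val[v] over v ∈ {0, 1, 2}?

⊤

Iteration log — 5 steps:
  step 1. node 0  ⊔preds=1  new=4  old=⊥  +wl: 
  step 2. node 1  ⊔preds=⊥  new=1  stable
  step 3. node 2  ⊔preds=4  new=5  old=⊥  +wl: 0
  step 4. node 0  ⊔preds=⊤  new=⊤  old=4  +wl: 2
  step 5. node 2  ⊔preds=⊤  new=5  stable

Least fixpoint reached:
  node 0: ⊤
  node 1: 1
  node 2: 5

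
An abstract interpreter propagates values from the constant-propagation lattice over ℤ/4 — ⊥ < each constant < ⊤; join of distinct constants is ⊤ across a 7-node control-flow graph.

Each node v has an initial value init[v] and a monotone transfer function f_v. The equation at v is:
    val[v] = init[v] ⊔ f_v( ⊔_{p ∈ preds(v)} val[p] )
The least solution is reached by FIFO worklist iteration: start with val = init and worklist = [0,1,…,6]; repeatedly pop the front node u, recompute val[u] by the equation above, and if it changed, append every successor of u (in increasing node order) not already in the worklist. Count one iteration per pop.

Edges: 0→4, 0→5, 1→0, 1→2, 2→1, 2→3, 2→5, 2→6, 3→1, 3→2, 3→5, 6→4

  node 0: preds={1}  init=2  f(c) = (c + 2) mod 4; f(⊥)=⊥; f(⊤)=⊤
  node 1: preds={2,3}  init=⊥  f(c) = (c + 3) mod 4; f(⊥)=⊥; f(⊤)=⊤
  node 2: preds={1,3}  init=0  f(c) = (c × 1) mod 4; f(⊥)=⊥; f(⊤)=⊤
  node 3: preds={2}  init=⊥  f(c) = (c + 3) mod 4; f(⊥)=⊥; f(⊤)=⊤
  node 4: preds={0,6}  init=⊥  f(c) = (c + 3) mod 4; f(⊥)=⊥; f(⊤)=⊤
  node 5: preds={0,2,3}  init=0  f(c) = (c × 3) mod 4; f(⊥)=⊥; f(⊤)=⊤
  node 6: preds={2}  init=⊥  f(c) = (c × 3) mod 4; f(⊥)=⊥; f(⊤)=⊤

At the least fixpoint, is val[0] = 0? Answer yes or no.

Iteration log — 13 steps:
  step 1. node 0  ⊔preds=⊥  new=2  stable
  step 2. node 1  ⊔preds=0  new=3  old=⊥  +wl: 0
  step 3. node 2  ⊔preds=3  new=⊤  old=0  +wl: 1
  step 4. node 3  ⊔preds=⊤  new=⊤  old=⊥  +wl: 2
  step 5. node 4  ⊔preds=2  new=1  old=⊥  +wl: 
  step 6. node 5  ⊔preds=⊤  new=⊤  old=0  +wl: 
  step 7. node 6  ⊔preds=⊤  new=⊤  old=⊥  +wl: 4
  step 8. node 0  ⊔preds=3  new=⊤  old=2  +wl: 5
  step 9. node 1  ⊔preds=⊤  new=⊤  old=3  +wl: 0
  step 10. node 2  ⊔preds=⊤  new=⊤  stable
  step 11. node 4  ⊔preds=⊤  new=⊤  old=1  +wl: 
  step 12. node 5  ⊔preds=⊤  new=⊤  stable
  step 13. node 0  ⊔preds=⊤  new=⊤  stable

Least fixpoint reached:
  node 0: ⊤
  node 1: ⊤
  node 2: ⊤
  node 3: ⊤
  node 4: ⊤
  node 5: ⊤
  node 6: ⊤

no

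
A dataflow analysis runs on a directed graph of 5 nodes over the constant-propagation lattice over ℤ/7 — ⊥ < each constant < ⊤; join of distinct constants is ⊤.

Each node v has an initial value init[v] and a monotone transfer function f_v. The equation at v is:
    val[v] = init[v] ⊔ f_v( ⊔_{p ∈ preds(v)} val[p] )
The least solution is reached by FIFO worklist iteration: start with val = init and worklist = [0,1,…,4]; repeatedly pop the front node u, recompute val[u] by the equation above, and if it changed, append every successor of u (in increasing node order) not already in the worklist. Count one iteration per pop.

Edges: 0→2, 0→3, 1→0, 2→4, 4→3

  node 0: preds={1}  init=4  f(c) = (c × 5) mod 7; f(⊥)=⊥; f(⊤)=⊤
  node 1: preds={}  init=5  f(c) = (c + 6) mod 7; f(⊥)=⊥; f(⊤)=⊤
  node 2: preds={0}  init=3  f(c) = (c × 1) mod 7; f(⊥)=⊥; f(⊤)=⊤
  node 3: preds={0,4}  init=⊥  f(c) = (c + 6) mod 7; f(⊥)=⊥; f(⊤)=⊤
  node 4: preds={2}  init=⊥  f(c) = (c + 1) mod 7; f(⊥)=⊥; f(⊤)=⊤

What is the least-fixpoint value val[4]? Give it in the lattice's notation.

⊤

Iteration log — 6 steps:
  step 1. node 0  ⊔preds=5  new=4  stable
  step 2. node 1  ⊔preds=⊥  new=5  stable
  step 3. node 2  ⊔preds=4  new=⊤  old=3  +wl: 
  step 4. node 3  ⊔preds=4  new=3  old=⊥  +wl: 
  step 5. node 4  ⊔preds=⊤  new=⊤  old=⊥  +wl: 3
  step 6. node 3  ⊔preds=⊤  new=⊤  old=3  +wl: 

Least fixpoint reached:
  node 0: 4
  node 1: 5
  node 2: ⊤
  node 3: ⊤
  node 4: ⊤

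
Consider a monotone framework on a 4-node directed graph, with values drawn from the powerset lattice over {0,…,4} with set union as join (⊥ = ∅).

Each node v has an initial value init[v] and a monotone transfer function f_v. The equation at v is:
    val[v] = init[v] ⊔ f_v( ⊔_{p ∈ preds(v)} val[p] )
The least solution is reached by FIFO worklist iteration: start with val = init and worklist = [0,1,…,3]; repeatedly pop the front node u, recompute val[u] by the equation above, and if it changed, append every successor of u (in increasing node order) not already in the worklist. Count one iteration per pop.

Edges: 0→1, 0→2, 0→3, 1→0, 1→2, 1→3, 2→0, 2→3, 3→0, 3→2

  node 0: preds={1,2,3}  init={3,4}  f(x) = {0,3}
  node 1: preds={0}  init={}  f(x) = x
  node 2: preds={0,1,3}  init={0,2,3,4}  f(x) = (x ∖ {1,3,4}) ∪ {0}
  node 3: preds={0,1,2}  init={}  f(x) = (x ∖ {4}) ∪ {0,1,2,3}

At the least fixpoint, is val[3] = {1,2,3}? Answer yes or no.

Trace (6 dequeues):
  [1] u=0 | in {0,2,3,4} | out {0,3,4} | prev {3,4} | push {}
  [2] u=1 | in {0,3,4} | out {0,3,4} | prev {} | push {0}
  [3] u=2 | in {0,3,4} | out {0,2,3,4} | ==
  [4] u=3 | in {0,2,3,4} | out {0,1,2,3} | prev {} | push {2}
  [5] u=0 | in {0,1,2,3,4} | out {0,3,4} | ==
  [6] u=2 | in {0,1,2,3,4} | out {0,2,3,4} | ==

Converged values:
  [0] {0,3,4}
  [1] {0,3,4}
  [2] {0,2,3,4}
  [3] {0,1,2,3}

no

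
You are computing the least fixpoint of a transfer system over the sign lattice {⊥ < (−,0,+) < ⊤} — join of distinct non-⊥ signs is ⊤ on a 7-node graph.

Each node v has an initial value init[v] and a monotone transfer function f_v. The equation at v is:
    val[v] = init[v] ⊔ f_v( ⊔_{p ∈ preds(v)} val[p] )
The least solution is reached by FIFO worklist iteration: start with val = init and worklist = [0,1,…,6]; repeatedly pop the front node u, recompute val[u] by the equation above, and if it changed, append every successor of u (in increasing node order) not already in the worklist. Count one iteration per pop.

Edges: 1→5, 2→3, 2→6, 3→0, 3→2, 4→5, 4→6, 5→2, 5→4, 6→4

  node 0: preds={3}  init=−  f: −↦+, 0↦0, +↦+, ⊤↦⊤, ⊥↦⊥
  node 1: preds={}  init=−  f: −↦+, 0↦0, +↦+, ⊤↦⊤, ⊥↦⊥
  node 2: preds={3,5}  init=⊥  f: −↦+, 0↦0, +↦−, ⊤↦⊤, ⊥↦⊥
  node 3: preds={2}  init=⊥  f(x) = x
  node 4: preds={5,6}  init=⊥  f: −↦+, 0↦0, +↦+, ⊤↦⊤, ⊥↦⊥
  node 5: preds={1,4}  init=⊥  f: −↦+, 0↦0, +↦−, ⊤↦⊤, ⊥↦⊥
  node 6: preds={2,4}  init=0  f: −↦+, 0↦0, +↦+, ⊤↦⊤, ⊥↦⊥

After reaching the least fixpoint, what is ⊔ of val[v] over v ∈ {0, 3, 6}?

Worklist (15 pops):
  #1 pop 0: in=⊥ → − (no change)
  #2 pop 1: in=⊥ → − (no change)
  #3 pop 2: in=⊥ → ⊥ (no change)
  #4 pop 3: in=⊥ → ⊥ (no change)
  #5 pop 4: in=0 → 0 (was ⊥); enqueue []
  #6 pop 5: in=⊤ → ⊤ (was ⊥); enqueue [2,4]
  #7 pop 6: in=0 → 0 (no change)
  #8 pop 2: in=⊤ → ⊤ (was ⊥); enqueue [3,6]
  #9 pop 4: in=⊤ → ⊤ (was 0); enqueue [5]
  #10 pop 3: in=⊤ → ⊤ (was ⊥); enqueue [0,2]
  #11 pop 6: in=⊤ → ⊤ (was 0); enqueue [4]
  #12 pop 5: in=⊤ → ⊤ (no change)
  #13 pop 0: in=⊤ → ⊤ (was −); enqueue []
  #14 pop 2: in=⊤ → ⊤ (no change)
  #15 pop 4: in=⊤ → ⊤ (no change)

Fixpoint:
  val[0] = ⊤
  val[1] = −
  val[2] = ⊤
  val[3] = ⊤
  val[4] = ⊤
  val[5] = ⊤
  val[6] = ⊤

⊤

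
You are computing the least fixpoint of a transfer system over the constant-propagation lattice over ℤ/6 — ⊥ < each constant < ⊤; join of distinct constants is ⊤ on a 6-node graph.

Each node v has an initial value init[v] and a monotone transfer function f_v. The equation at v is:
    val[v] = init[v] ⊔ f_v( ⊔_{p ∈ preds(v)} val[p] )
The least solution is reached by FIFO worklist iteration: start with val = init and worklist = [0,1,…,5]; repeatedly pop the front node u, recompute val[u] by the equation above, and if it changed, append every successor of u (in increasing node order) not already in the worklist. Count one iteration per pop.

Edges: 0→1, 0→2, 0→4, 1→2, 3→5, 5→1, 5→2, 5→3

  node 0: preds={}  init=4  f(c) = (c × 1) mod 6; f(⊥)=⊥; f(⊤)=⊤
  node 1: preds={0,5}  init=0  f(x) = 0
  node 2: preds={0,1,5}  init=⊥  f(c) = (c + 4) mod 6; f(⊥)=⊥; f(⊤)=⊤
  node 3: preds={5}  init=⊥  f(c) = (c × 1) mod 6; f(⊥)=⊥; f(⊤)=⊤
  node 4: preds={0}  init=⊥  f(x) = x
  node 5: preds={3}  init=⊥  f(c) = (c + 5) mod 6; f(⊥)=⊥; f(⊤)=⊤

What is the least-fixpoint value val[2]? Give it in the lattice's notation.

⊤

Worklist (6 pops):
  #1 pop 0: in=⊥ → 4 (no change)
  #2 pop 1: in=4 → 0 (no change)
  #3 pop 2: in=⊤ → ⊤ (was ⊥); enqueue []
  #4 pop 3: in=⊥ → ⊥ (no change)
  #5 pop 4: in=4 → 4 (was ⊥); enqueue []
  #6 pop 5: in=⊥ → ⊥ (no change)

Fixpoint:
  val[0] = 4
  val[1] = 0
  val[2] = ⊤
  val[3] = ⊥
  val[4] = 4
  val[5] = ⊥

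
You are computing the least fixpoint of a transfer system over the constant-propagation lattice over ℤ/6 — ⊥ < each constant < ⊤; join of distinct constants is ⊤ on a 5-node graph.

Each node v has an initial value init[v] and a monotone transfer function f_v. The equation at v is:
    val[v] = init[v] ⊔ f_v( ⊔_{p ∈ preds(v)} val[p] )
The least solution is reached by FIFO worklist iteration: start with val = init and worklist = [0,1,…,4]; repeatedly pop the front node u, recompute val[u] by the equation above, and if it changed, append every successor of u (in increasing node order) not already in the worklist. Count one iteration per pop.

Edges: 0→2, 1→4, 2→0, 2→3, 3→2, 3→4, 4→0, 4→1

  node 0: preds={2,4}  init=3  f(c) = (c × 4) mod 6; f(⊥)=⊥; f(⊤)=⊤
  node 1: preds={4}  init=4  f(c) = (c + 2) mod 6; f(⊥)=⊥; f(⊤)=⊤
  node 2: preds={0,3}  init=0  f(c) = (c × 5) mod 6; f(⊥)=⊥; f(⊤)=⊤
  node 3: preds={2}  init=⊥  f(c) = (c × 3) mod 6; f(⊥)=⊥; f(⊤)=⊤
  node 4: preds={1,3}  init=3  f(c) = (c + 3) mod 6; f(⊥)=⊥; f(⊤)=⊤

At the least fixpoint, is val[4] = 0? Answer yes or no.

Iteration log — 8 steps:
  step 1. node 0  ⊔preds=⊤  new=⊤  old=3  +wl: 
  step 2. node 1  ⊔preds=3  new=⊤  old=4  +wl: 
  step 3. node 2  ⊔preds=⊤  new=⊤  old=0  +wl: 0
  step 4. node 3  ⊔preds=⊤  new=⊤  old=⊥  +wl: 2
  step 5. node 4  ⊔preds=⊤  new=⊤  old=3  +wl: 1
  step 6. node 0  ⊔preds=⊤  new=⊤  stable
  step 7. node 2  ⊔preds=⊤  new=⊤  stable
  step 8. node 1  ⊔preds=⊤  new=⊤  stable

Least fixpoint reached:
  node 0: ⊤
  node 1: ⊤
  node 2: ⊤
  node 3: ⊤
  node 4: ⊤

no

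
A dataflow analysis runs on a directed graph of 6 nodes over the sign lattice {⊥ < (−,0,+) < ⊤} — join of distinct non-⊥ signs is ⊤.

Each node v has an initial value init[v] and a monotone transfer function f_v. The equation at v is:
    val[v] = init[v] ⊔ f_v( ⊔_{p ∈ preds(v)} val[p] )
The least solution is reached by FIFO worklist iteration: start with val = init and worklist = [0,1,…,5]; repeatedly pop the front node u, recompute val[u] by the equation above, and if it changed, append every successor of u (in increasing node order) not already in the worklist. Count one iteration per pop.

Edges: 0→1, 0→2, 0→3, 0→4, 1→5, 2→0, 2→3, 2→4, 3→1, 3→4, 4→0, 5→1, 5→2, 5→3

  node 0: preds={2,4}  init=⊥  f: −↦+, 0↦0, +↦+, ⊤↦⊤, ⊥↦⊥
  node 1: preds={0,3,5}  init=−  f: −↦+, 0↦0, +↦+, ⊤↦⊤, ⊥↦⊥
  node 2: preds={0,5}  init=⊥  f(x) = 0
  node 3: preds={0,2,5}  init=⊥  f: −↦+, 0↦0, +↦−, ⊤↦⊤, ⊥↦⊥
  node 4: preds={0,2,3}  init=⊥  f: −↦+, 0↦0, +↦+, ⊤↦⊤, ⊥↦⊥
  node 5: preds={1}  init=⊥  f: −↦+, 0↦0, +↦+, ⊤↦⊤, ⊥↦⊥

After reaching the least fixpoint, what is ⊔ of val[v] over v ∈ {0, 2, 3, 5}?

Iteration log — 18 steps:
  step 1. node 0  ⊔preds=⊥  new=⊥  stable
  step 2. node 1  ⊔preds=⊥  new=−  stable
  step 3. node 2  ⊔preds=⊥  new=0  old=⊥  +wl: 0
  step 4. node 3  ⊔preds=0  new=0  old=⊥  +wl: 1
  step 5. node 4  ⊔preds=0  new=0  old=⊥  +wl: 
  step 6. node 5  ⊔preds=−  new=+  old=⊥  +wl: 2,3
  step 7. node 0  ⊔preds=0  new=0  old=⊥  +wl: 4
  step 8. node 1  ⊔preds=⊤  new=⊤  old=−  +wl: 5
  step 9. node 2  ⊔preds=⊤  new=0  stable
  step 10. node 3  ⊔preds=⊤  new=⊤  old=0  +wl: 1
  step 11. node 4  ⊔preds=⊤  new=⊤  old=0  +wl: 0
  step 12. node 5  ⊔preds=⊤  new=⊤  old=+  +wl: 2,3
  step 13. node 1  ⊔preds=⊤  new=⊤  stable
  step 14. node 0  ⊔preds=⊤  new=⊤  old=0  +wl: 1,4
  step 15. node 2  ⊔preds=⊤  new=0  stable
  step 16. node 3  ⊔preds=⊤  new=⊤  stable
  step 17. node 1  ⊔preds=⊤  new=⊤  stable
  step 18. node 4  ⊔preds=⊤  new=⊤  stable

Least fixpoint reached:
  node 0: ⊤
  node 1: ⊤
  node 2: 0
  node 3: ⊤
  node 4: ⊤
  node 5: ⊤

⊤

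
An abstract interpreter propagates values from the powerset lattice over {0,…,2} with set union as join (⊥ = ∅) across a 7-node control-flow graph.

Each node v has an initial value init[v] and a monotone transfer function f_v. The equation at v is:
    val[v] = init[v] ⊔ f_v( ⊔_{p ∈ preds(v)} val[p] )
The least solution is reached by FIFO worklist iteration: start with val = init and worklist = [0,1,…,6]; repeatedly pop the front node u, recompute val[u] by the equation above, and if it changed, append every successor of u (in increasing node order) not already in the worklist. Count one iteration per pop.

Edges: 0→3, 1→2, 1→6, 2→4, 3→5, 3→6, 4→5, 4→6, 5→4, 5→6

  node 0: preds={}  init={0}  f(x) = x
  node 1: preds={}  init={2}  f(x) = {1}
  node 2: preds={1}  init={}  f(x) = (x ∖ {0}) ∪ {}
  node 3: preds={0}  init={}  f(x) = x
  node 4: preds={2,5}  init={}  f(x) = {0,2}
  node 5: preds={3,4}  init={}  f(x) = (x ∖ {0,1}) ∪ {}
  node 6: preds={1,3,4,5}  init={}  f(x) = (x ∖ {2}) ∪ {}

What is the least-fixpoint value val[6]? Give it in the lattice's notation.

{0,1}

Iteration log — 8 steps:
  step 1. node 0  ⊔preds={}  new={0}  stable
  step 2. node 1  ⊔preds={}  new={1,2}  old={2}  +wl: 
  step 3. node 2  ⊔preds={1,2}  new={1,2}  old={}  +wl: 
  step 4. node 3  ⊔preds={0}  new={0}  old={}  +wl: 
  step 5. node 4  ⊔preds={1,2}  new={0,2}  old={}  +wl: 
  step 6. node 5  ⊔preds={0,2}  new={2}  old={}  +wl: 4
  step 7. node 6  ⊔preds={0,1,2}  new={0,1}  old={}  +wl: 
  step 8. node 4  ⊔preds={1,2}  new={0,2}  stable

Least fixpoint reached:
  node 0: {0}
  node 1: {1,2}
  node 2: {1,2}
  node 3: {0}
  node 4: {0,2}
  node 5: {2}
  node 6: {0,1}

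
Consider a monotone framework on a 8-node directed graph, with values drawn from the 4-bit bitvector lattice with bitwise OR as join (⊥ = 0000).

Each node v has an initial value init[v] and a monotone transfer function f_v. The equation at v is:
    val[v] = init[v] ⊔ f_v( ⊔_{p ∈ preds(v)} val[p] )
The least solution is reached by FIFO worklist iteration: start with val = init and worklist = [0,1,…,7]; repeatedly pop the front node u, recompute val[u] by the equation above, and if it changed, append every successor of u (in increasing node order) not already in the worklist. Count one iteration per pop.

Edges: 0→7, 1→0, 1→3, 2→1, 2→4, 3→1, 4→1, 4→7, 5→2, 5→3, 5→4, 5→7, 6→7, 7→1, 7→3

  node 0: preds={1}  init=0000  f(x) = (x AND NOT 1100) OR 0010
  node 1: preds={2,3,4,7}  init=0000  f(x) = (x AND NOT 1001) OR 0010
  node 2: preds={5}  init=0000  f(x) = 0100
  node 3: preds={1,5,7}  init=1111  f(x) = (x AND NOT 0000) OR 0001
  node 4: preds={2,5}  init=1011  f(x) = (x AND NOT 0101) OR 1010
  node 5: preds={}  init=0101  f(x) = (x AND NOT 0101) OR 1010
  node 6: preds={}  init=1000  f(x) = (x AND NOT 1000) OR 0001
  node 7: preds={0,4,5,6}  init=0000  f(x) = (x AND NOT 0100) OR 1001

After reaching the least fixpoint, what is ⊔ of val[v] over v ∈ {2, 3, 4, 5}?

Worklist (13 pops):
  #1 pop 0: in=0000 → 0010 (was 0000); enqueue []
  #2 pop 1: in=1111 → 0110 (was 0000); enqueue [0]
  #3 pop 2: in=0101 → 0100 (was 0000); enqueue [1]
  #4 pop 3: in=0111 → 1111 (no change)
  #5 pop 4: in=0101 → 1011 (no change)
  #6 pop 5: in=0000 → 1111 (was 0101); enqueue [2,3,4]
  #7 pop 6: in=0000 → 1001 (was 1000); enqueue []
  #8 pop 7: in=1111 → 1011 (was 0000); enqueue []
  #9 pop 0: in=0110 → 0010 (no change)
  #10 pop 1: in=1111 → 0110 (no change)
  #11 pop 2: in=1111 → 0100 (no change)
  #12 pop 3: in=1111 → 1111 (no change)
  #13 pop 4: in=1111 → 1011 (no change)

Fixpoint:
  val[0] = 0010
  val[1] = 0110
  val[2] = 0100
  val[3] = 1111
  val[4] = 1011
  val[5] = 1111
  val[6] = 1001
  val[7] = 1011

1111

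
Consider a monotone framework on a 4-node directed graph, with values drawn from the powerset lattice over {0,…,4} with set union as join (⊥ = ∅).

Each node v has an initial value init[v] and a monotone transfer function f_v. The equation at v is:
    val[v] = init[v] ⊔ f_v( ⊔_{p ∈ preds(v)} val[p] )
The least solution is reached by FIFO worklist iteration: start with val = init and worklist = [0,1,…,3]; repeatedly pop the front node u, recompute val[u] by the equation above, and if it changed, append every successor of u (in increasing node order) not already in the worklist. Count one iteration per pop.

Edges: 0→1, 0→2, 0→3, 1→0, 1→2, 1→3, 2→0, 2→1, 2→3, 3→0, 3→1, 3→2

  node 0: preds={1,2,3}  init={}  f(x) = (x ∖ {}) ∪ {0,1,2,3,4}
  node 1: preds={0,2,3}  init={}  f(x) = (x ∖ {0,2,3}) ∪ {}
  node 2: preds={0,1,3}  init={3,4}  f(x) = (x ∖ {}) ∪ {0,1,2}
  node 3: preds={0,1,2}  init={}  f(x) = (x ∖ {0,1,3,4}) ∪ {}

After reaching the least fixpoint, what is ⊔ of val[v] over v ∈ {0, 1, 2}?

{0,1,2,3,4}

Trace (7 dequeues):
  [1] u=0 | in {3,4} | out {0,1,2,3,4} | prev {} | push {}
  [2] u=1 | in {0,1,2,3,4} | out {1,4} | prev {} | push {0}
  [3] u=2 | in {0,1,2,3,4} | out {0,1,2,3,4} | prev {3,4} | push {1}
  [4] u=3 | in {0,1,2,3,4} | out {2} | prev {} | push {2}
  [5] u=0 | in {0,1,2,3,4} | out {0,1,2,3,4} | ==
  [6] u=1 | in {0,1,2,3,4} | out {1,4} | ==
  [7] u=2 | in {0,1,2,3,4} | out {0,1,2,3,4} | ==

Converged values:
  [0] {0,1,2,3,4}
  [1] {1,4}
  [2] {0,1,2,3,4}
  [3] {2}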